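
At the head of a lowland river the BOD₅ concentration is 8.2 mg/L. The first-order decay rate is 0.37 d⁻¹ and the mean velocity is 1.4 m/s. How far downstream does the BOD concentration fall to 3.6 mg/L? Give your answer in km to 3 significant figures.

269 km

From C = C₀·e^(−kt), t = ln(C₀/C)/k = ln(8.2/3.6)/0.37 = 0.8232/0.37 = 2.225 d.
Distance = v·t = 1.4 m/s × 1.922e+05 s = 2.691e+05 m = 269.1 km.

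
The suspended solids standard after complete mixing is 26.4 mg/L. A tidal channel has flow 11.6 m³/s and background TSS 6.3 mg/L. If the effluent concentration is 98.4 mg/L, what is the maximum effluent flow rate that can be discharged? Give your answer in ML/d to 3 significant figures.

280 ML/d

Mass balance at complete mixing: C_std·(Q_w + Q_r) = Q_w·C_e + Q_r·C_b.
Rearranging, Q_w = Q_r·(C_std − C_b)/(C_e − C_std) = 11.6·(26.4 − 6.3) / (98.4 − 26.4) = 3.238 m³/s.
= 279.8 ML/d.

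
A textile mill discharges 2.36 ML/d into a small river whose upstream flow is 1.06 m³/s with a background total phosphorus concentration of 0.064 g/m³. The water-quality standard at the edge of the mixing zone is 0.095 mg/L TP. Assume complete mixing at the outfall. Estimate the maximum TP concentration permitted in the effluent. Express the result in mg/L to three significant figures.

1.30 mg/L

2.36 ML/d = 0.02731 m³/s.
Mass balance: 0.095·1.087 = 0.02731·Cₑ + 1.06·0.064.
Cₑ = (0.1033 − 0.06784) / 0.02731 = 1.298 mg/L.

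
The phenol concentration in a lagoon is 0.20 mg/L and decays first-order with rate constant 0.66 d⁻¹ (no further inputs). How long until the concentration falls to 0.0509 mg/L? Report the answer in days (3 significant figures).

t = ln(C₀/C)/k = ln(0.20/0.0509)/0.66 = 1.368/0.66 = 2.073 d.

2.07 d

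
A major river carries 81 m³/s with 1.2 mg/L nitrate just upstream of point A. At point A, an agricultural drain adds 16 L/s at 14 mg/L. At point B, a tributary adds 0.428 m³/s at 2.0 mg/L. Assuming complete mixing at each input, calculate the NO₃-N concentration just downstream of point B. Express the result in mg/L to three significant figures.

16 L/s = 0.016 m³/s.
After input A: C = (81·1.2 + 0.016·14) / 81.02 = 1.203 mg/L.
After input B: C = (81.02·1.203 + 0.428·2) / 81.44 = 1.207 mg/L.

1.21 mg/L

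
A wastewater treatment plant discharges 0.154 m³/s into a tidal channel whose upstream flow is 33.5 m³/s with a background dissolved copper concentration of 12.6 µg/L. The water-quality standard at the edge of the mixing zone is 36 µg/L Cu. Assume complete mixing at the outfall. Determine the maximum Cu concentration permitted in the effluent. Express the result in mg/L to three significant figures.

5.13 mg/L

12.6 µg/L = 0.0126 mg/L.
36 µg/L = 0.036 mg/L.
Mass balance: 0.036·33.65 = 0.154·Cₑ + 33.5·0.0126.
Cₑ = (1.212 − 0.4221) / 0.154 = 5.126 mg/L.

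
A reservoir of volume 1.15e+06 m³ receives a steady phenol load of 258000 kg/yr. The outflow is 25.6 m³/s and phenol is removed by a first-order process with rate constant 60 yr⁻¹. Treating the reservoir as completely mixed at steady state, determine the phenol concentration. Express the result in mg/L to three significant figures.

0.294 mg/L

Outflow Q = 25.6 m³/s × 3.156e+07 s/yr = 8.079e+08 m³/yr.
Steady-state CSTR mass balance: W = Q·C + k·V·C, so C = W/(Q + kV).
Q + kV = 8.079e+08 + 60·1.15e+06 = 8.769e+08 m³/yr.
C = 258000/8.769e+08 = 0.0002942 kg/m³ = 0.2942 mg/L.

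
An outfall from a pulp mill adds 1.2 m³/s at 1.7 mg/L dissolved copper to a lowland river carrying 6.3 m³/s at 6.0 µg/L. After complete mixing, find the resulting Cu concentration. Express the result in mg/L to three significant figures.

0.277 mg/L

6.0 µg/L = 0.006 mg/L.
Flow-weighted mixing gives C = (1.2·1.7 + 6.3·0.006) / (1.2 + 6.3) = 2.078/7.5 = 0.277 mg/L.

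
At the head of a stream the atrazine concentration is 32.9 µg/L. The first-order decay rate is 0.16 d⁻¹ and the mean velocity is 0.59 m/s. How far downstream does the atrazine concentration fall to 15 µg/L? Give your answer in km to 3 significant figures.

250 km

From C = C₀·e^(−kt), t = ln(C₀/C)/k = ln(32.9/15)/0.16 = 0.7854/0.16 = 4.909 d.
Distance = v·t = 0.59 m/s × 4.241e+05 s = 2.502e+05 m = 250.2 km.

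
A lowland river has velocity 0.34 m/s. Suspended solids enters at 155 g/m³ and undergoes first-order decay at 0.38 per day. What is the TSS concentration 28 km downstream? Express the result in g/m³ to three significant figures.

108 g/m³

Travel time t = 28 km / 0.34 m/s = 2.8e+04/0.34 = 8.235e+04 s = 0.9532 d.
First-order decay: C = 155·exp(−0.38·0.9532) = 155·0.6961 = 107.9 g/m³.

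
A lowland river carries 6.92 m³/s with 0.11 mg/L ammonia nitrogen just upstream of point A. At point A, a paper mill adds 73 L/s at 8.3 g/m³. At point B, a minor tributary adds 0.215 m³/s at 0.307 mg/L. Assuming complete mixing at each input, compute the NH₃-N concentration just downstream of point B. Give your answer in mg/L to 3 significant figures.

0.199 mg/L

73 L/s = 0.073 m³/s.
After input A: C = (6.92·0.11 + 0.073·8.3) / 6.993 = 0.1955 mg/L.
After input B: C = (6.993·0.1955 + 0.215·0.307) / 7.208 = 0.1988 mg/L.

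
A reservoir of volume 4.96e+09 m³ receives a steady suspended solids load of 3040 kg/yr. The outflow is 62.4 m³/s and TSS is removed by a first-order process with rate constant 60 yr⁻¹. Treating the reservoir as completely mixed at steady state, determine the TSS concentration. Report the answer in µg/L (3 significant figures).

Outflow Q = 62.4 m³/s × 3.156e+07 s/yr = 1.969e+09 m³/yr.
Steady-state CSTR mass balance: W = Q·C + k·V·C, so C = W/(Q + kV).
Q + kV = 1.969e+09 + 60·4.96e+09 = 2.996e+11 m³/yr.
C = 3040/2.996e+11 = 1.015e-08 kg/m³ = 1.015e-05 mg/L = 0.01015 µg/L.

0.0101 µg/L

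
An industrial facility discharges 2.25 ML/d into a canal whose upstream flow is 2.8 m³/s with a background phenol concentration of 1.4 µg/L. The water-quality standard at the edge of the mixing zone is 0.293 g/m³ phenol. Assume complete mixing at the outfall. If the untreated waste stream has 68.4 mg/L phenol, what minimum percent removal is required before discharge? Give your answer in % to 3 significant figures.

2.25 ML/d = 0.02604 m³/s.
1.4 µg/L = 0.0014 mg/L.
Mass balance: 0.293·2.826 = 0.02604·Cₑ + 2.8·0.0014.
Cₑ = (0.828 − 0.00392) / 0.02604 = 31.65 mg/L.
Required removal = 1 − 31.65/68.4 = 53.73 %.

53.7 %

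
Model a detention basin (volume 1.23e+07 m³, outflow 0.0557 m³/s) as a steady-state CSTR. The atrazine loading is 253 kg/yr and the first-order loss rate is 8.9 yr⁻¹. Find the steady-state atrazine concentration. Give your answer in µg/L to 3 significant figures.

Outflow Q = 0.0557 m³/s × 3.156e+07 s/yr = 1.758e+06 m³/yr.
Steady-state CSTR mass balance: W = Q·C + k·V·C, so C = W/(Q + kV).
Q + kV = 1.758e+06 + 8.9·1.23e+07 = 1.112e+08 m³/yr.
C = 253/1.112e+08 = 2.275e-06 kg/m³ = 0.002275 mg/L = 2.275 µg/L.

2.27 µg/L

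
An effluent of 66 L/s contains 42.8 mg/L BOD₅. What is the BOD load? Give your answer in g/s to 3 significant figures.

66 L/s = 0.066 m³/s.
Mass flux = Q·C = 0.066 m³/s × 42.8 g/m³ = 2.825 g/s.

2.82 g/s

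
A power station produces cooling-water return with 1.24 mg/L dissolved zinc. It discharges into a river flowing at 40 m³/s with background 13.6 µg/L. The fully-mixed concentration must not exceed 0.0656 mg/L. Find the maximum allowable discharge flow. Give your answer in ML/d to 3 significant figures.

153 ML/d

13.6 µg/L = 0.0136 mg/L.
Mass balance at complete mixing: C_std·(Q_w + Q_r) = Q_w·C_e + Q_r·C_b.
Rearranging, Q_w = Q_r·(C_std − C_b)/(C_e − C_std) = 40·(0.0656 − 0.0136) / (1.24 − 0.0656) = 1.771 m³/s.
= 153 ML/d.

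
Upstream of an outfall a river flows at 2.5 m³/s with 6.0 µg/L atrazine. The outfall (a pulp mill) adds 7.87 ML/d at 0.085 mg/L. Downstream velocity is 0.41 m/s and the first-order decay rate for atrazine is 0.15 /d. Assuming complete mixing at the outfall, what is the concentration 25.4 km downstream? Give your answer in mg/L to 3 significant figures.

0.00788 mg/L

7.87 ML/d = 0.09109 m³/s.
6.0 µg/L = 0.006 mg/L.
After complete mixing, C₀ = (0.09109·0.085 + 2.5·0.006) / 2.591 = 0.008777 mg/L.
Travel time t = 2.54e+04 m / 0.41 m/s = 6.195e+04 s = 0.717 d.
C = 0.008777·exp(−0.15·0.717) = 0.008777·0.898 = 0.007882 mg/L.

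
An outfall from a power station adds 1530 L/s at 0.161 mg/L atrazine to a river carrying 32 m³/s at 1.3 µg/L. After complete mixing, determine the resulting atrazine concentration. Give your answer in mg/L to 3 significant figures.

1530 L/s = 1.53 m³/s.
1.3 µg/L = 0.0013 mg/L.
Flow-weighted mixing gives C = (1.53·0.161 + 32·0.0013) / (1.53 + 32) = 0.2879/33.53 = 0.008587 mg/L.

0.00859 mg/L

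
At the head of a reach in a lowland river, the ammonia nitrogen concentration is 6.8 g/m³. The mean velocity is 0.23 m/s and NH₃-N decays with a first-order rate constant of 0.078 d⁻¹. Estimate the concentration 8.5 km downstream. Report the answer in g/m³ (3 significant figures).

6.58 g/m³

Travel time t = 8.5 km / 0.23 m/s = 8500/0.23 = 3.696e+04 s = 0.4277 d.
First-order decay: C = 6.8·exp(−0.078·0.4277) = 6.8·0.9672 = 6.577 g/m³.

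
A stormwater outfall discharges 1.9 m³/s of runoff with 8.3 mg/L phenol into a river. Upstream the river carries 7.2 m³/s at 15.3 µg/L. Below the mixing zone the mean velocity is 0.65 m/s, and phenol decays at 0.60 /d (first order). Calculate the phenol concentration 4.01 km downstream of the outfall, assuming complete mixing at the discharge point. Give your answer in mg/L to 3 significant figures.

15.3 µg/L = 0.0153 mg/L.
After complete mixing, C₀ = (1.9·8.3 + 7.2·0.0153) / 9.1 = 1.745 mg/L.
Travel time t = 4010 m / 0.65 m/s = 6169 s = 0.0714 d.
C = 1.745·exp(−0.60·0.0714) = 1.745·0.9581 = 1.672 mg/L.

1.67 mg/L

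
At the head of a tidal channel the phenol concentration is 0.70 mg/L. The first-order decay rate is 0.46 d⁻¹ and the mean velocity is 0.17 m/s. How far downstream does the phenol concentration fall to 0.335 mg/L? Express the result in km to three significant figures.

From C = C₀·e^(−kt), t = ln(C₀/C)/k = ln(0.70/0.335)/0.46 = 0.7369/0.46 = 1.602 d.
Distance = v·t = 0.17 m/s × 1.384e+05 s = 2.353e+04 m = 23.53 km.

23.5 km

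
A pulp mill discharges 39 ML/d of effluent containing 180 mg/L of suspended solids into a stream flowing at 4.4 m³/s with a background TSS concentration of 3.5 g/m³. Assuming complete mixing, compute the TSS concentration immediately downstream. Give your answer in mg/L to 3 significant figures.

19.9 mg/L

39 ML/d = 0.4514 m³/s.
Flow-weighted mixing gives C = (0.4514·180 + 4.4·3.5) / (0.4514 + 4.4) = 96.65/4.851 = 19.92 mg/L.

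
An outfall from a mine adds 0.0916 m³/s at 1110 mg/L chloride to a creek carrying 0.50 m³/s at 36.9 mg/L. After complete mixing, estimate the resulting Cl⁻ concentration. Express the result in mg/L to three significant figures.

203 mg/L

By mass balance at complete mixing, C = (0.0916·1110 + 0.5·36.9) / (0.0916 + 0.5) = 120.1/0.5916 = 203.1 mg/L.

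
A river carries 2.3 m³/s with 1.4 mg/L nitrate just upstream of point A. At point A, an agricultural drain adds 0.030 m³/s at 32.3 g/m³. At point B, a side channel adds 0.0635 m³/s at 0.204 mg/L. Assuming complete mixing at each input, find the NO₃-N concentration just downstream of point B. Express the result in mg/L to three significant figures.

1.76 mg/L

After input A: C = (2.3·1.4 + 0.03·32.3) / 2.33 = 1.798 mg/L.
After input B: C = (2.33·1.798 + 0.0635·0.204) / 2.393 = 1.756 mg/L.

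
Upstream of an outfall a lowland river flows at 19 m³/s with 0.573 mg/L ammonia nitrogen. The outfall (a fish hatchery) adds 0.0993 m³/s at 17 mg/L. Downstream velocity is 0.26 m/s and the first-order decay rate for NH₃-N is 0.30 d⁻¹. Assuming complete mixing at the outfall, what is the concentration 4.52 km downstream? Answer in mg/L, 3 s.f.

0.620 mg/L

After complete mixing, C₀ = (0.0993·17 + 19·0.573) / 19.1 = 0.6584 mg/L.
Travel time t = 4520 m / 0.26 m/s = 1.738e+04 s = 0.2012 d.
C = 0.6584·exp(−0.30·0.2012) = 0.6584·0.9414 = 0.6198 mg/L.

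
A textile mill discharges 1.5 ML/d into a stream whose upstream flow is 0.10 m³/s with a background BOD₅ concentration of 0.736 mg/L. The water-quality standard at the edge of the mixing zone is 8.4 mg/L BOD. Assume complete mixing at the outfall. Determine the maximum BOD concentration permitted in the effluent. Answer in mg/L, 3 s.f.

52.5 mg/L

1.5 ML/d = 0.01736 m³/s.
Mass balance: 8.4·0.1174 = 0.01736·Cₑ + 0.1·0.736.
Cₑ = (0.9858 − 0.0736) / 0.01736 = 52.54 mg/L.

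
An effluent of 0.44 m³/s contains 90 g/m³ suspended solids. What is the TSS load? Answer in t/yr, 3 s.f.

Mass flux = Q·C = 0.44 m³/s × 90 g/m³ = 39.6 g/s.
= 39.6 g/s × 31.56 = 1250 t/yr.

1250 t/yr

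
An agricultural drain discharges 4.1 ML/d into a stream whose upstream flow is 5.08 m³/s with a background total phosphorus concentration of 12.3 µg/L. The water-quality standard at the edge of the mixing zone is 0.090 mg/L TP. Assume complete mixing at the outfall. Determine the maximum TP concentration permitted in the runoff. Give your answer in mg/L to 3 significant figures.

4.1 ML/d = 0.04745 m³/s.
12.3 µg/L = 0.0123 mg/L.
Mass balance: 0.09·5.127 = 0.04745·Cₑ + 5.08·0.0123.
Cₑ = (0.4615 − 0.06248) / 0.04745 = 8.408 mg/L.

8.41 mg/L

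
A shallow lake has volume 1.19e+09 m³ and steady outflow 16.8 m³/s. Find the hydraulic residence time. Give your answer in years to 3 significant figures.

Q = 16.8 m³/s × 3.156e+07 s/yr = 5.302e+08 m³/yr.
Hydraulic residence time τ = V/Q = 1.19e+09/5.302e+08 = 2.245 yr.

2.24 yr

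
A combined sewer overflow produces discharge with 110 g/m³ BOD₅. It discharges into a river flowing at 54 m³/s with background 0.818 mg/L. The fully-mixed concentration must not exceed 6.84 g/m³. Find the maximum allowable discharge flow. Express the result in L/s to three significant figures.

3150 L/s

Mass balance at complete mixing: C_std·(Q_w + Q_r) = Q_w·C_e + Q_r·C_b.
Rearranging, Q_w = Q_r·(C_std − C_b)/(C_e − C_std) = 54·(6.84 − 0.818) / (110 − 6.84) = 3.152 m³/s.
= 3152 L/s.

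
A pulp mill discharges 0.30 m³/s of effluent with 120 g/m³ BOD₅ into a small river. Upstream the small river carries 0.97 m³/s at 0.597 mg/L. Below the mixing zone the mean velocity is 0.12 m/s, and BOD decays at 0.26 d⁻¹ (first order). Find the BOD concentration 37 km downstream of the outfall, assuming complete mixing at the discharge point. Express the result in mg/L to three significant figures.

After complete mixing, C₀ = (0.3·120 + 0.97·0.597) / 1.27 = 28.8 mg/L.
Travel time t = 3.7e+04 m / 0.12 m/s = 3.083e+05 s = 3.569 d.
C = 28.8·exp(−0.26·3.569) = 28.8·0.3954 = 11.39 mg/L.

11.4 mg/L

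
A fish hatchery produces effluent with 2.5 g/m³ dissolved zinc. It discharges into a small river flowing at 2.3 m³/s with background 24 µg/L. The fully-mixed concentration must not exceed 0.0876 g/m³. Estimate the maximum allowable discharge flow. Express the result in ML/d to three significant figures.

24 µg/L = 0.024 mg/L.
Mass balance at complete mixing: C_std·(Q_w + Q_r) = Q_w·C_e + Q_r·C_b.
Rearranging, Q_w = Q_r·(C_std − C_b)/(C_e − C_std) = 2.3·(0.0876 − 0.024) / (2.5 − 0.0876) = 0.06064 m³/s.
= 5.239 ML/d.

5.24 ML/d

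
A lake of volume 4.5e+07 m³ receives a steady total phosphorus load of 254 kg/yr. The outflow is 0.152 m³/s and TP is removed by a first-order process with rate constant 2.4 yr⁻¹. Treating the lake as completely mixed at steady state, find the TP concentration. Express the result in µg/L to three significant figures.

2.25 µg/L

Outflow Q = 0.152 m³/s × 3.156e+07 s/yr = 4.797e+06 m³/yr.
Steady-state CSTR mass balance: W = Q·C + k·V·C, so C = W/(Q + kV).
Q + kV = 4.797e+06 + 2.4·4.5e+07 = 1.128e+08 m³/yr.
C = 254/1.128e+08 = 2.252e-06 kg/m³ = 0.002252 mg/L = 2.252 µg/L.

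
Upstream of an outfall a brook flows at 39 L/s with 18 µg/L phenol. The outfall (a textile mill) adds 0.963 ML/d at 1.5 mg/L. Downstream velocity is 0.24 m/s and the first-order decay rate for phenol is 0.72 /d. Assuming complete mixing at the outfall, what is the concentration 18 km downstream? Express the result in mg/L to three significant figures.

0.963 ML/d = 0.01115 m³/s.
39 L/s = 0.039 m³/s.
18 µg/L = 0.018 mg/L.
After complete mixing, C₀ = (0.01115·1.5 + 0.039·0.018) / 0.05015 = 0.3474 mg/L.
Travel time t = 1.8e+04 m / 0.24 m/s = 7.5e+04 s = 0.8681 d.
C = 0.3474·exp(−0.72·0.8681) = 0.3474·0.5353 = 0.186 mg/L.

0.186 mg/L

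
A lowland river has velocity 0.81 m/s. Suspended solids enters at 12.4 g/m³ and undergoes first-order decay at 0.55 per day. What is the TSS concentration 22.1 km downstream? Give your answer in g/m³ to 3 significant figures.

10.4 g/m³

Travel time t = 22.1 km / 0.81 m/s = 2.21e+04/0.81 = 2.728e+04 s = 0.3158 d.
First-order decay: C = 12.4·exp(−0.55·0.3158) = 12.4·0.8406 = 10.42 g/m³.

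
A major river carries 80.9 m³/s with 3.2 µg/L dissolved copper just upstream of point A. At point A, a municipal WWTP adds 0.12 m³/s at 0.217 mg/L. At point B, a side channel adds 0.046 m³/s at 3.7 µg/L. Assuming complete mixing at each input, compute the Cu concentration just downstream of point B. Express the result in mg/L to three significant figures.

3.2 µg/L = 0.0032 mg/L.
After input A: C = (80.9·0.0032 + 0.12·0.217) / 81.02 = 0.003517 mg/L.
3.7 µg/L = 0.0037 mg/L.
After input B: C = (81.02·0.003517 + 0.046·0.0037) / 81.07 = 0.003517 mg/L.

0.00352 mg/L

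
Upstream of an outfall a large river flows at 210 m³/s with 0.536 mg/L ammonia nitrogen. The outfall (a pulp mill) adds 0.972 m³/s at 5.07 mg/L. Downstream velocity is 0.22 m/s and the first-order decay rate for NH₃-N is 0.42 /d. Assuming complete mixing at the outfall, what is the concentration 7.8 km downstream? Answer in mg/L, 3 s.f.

0.469 mg/L

After complete mixing, C₀ = (0.972·5.07 + 210·0.536) / 211 = 0.5569 mg/L.
Travel time t = 7800 m / 0.22 m/s = 3.545e+04 s = 0.4104 d.
C = 0.5569·exp(−0.42·0.4104) = 0.5569·0.8417 = 0.4687 mg/L.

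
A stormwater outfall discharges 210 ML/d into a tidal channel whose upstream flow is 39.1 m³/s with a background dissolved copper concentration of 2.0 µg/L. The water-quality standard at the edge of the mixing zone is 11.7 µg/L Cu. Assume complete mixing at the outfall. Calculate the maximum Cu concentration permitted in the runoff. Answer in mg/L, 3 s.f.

210 ML/d = 2.431 m³/s.
2.0 µg/L = 0.002 mg/L.
11.7 µg/L = 0.0117 mg/L.
Mass balance: 0.0117·41.53 = 2.431·Cₑ + 39.1·0.002.
Cₑ = (0.4859 − 0.0782) / 2.431 = 0.1677 mg/L.

0.168 mg/L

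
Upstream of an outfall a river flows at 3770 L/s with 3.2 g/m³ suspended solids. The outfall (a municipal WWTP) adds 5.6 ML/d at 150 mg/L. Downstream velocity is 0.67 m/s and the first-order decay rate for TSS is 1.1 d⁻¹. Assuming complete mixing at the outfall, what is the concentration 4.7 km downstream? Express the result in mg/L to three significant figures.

5.20 mg/L

5.6 ML/d = 0.06481 m³/s.
3770 L/s = 3.77 m³/s.
After complete mixing, C₀ = (0.06481·150 + 3.77·3.2) / 3.835 = 5.681 mg/L.
Travel time t = 4700 m / 0.67 m/s = 7015 s = 0.08119 d.
C = 5.681·exp(−1.1·0.08119) = 5.681·0.9146 = 5.196 mg/L.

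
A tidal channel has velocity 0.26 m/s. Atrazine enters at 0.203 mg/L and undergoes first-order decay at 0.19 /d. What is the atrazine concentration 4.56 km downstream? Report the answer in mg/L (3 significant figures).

Travel time t = 4.56 km / 0.26 m/s = 4560/0.26 = 1.754e+04 s = 0.203 d.
First-order decay: C = 0.203·exp(−0.19·0.203) = 0.203·0.9622 = 0.1953 mg/L.

0.195 mg/L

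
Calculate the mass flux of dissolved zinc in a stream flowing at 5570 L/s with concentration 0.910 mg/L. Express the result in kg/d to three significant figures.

438 kg/d

5570 L/s = 5.57 m³/s.
Mass flux = Q·C = 5.57 m³/s × 0.91 g/m³ = 5.069 g/s.
= 5.069 g/s × 86.4 = 437.9 kg/d.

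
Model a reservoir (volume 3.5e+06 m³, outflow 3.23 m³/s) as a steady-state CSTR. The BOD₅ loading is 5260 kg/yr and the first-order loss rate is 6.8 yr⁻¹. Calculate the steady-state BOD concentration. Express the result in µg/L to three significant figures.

Outflow Q = 3.23 m³/s × 3.156e+07 s/yr = 1.019e+08 m³/yr.
Steady-state CSTR mass balance: W = Q·C + k·V·C, so C = W/(Q + kV).
Q + kV = 1.019e+08 + 6.8·3.5e+06 = 1.257e+08 m³/yr.
C = 5260/1.257e+08 = 4.184e-05 kg/m³ = 0.04184 mg/L = 41.84 µg/L.

41.8 µg/L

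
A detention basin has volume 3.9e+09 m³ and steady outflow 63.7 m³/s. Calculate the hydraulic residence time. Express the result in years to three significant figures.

Q = 63.7 m³/s × 3.156e+07 s/yr = 2.01e+09 m³/yr.
Hydraulic residence time τ = V/Q = 3.9e+09/2.01e+09 = 1.94 yr.

1.94 yr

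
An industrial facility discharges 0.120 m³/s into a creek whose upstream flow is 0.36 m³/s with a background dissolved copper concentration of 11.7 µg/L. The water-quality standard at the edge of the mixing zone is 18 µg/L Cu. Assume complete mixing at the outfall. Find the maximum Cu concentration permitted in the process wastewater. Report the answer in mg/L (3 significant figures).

0.0369 mg/L

11.7 µg/L = 0.0117 mg/L.
18 µg/L = 0.018 mg/L.
Mass balance: 0.018·0.48 = 0.12·Cₑ + 0.36·0.0117.
Cₑ = (0.00864 − 0.004212) / 0.12 = 0.0369 mg/L.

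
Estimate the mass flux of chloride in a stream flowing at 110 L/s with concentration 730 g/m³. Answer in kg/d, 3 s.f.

6940 kg/d

110 L/s = 0.11 m³/s.
Mass flux = Q·C = 0.11 m³/s × 730 g/m³ = 80.3 g/s.
= 80.3 g/s × 86.4 = 6938 kg/d.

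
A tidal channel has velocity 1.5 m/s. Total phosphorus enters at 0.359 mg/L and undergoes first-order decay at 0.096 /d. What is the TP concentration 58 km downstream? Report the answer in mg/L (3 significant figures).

0.344 mg/L

Travel time t = 58 km / 1.5 m/s = 5.8e+04/1.5 = 3.867e+04 s = 0.4475 d.
First-order decay: C = 0.359·exp(−0.096·0.4475) = 0.359·0.9579 = 0.3439 mg/L.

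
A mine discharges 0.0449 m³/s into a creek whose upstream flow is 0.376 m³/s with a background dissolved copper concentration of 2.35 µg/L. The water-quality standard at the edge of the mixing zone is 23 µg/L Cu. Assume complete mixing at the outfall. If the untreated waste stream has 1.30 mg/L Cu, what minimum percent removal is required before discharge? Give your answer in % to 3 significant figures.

2.35 µg/L = 0.00235 mg/L.
23 µg/L = 0.023 mg/L.
Mass balance: 0.023·0.4209 = 0.0449·Cₑ + 0.376·0.00235.
Cₑ = (0.009681 − 0.0008836) / 0.0449 = 0.1959 mg/L.
Required removal = 1 − 0.1959/1.30 = 84.93 %.

84.9 %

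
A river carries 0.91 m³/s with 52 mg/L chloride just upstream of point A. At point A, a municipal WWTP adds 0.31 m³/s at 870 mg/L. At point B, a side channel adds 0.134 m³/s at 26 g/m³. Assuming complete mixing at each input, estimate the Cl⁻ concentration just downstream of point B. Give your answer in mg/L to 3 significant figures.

237 mg/L

After input A: C = (0.91·52 + 0.31·870) / 1.22 = 259.9 mg/L.
After input B: C = (1.22·259.9 + 0.134·26) / 1.354 = 236.7 mg/L.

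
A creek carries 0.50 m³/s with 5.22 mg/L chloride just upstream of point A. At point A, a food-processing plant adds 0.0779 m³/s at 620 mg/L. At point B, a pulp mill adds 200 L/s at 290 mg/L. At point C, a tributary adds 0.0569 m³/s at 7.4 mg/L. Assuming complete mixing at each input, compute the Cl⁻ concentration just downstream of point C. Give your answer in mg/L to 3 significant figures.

After input A: C = (0.5·5.22 + 0.0779·620) / 0.5779 = 88.09 mg/L.
200 L/s = 0.2 m³/s.
After input B: C = (0.5779·88.09 + 0.2·290) / 0.7779 = 140 mg/L.
After input C: C = (0.7779·140 + 0.0569·7.4) / 0.8348 = 131 mg/L.

131 mg/L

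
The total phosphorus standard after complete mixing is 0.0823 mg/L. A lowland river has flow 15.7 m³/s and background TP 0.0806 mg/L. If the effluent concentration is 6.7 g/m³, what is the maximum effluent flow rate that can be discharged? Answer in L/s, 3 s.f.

Mass balance at complete mixing: C_std·(Q_w + Q_r) = Q_w·C_e + Q_r·C_b.
Rearranging, Q_w = Q_r·(C_std − C_b)/(C_e − C_std) = 15.7·(0.0823 − 0.0806) / (6.7 − 0.0823) = 0.004033 m³/s.
= 4.033 L/s.

4.03 L/s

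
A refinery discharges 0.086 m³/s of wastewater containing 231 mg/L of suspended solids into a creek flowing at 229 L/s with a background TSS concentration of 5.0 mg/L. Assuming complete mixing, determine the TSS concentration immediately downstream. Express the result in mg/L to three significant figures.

229 L/s = 0.229 m³/s.
Conservation of mass across the mixing zone: C = (0.086·231 + 0.229·5) / (0.086 + 0.229) = 21.01/0.315 = 66.7 mg/L.

66.7 mg/L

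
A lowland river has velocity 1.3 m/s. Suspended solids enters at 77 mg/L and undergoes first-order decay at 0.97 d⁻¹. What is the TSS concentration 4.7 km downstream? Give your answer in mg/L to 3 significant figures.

Travel time t = 4.7 km / 1.3 m/s = 4700/1.3 = 3615 s = 0.04184 d.
First-order decay: C = 77·exp(−0.97·0.04184) = 77·0.9602 = 73.94 mg/L.

73.9 mg/L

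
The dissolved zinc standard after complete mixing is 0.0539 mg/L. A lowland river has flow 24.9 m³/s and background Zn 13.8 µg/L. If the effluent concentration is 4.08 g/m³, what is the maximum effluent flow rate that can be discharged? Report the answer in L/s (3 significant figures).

13.8 µg/L = 0.0138 mg/L.
Mass balance at complete mixing: C_std·(Q_w + Q_r) = Q_w·C_e + Q_r·C_b.
Rearranging, Q_w = Q_r·(C_std − C_b)/(C_e − C_std) = 24.9·(0.0539 − 0.0138) / (4.08 − 0.0539) = 0.248 m³/s.
= 248 L/s.

248 L/s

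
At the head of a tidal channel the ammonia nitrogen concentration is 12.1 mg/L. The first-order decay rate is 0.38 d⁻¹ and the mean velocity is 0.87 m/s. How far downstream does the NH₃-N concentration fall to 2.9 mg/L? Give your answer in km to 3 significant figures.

283 km

From C = C₀·e^(−kt), t = ln(C₀/C)/k = ln(12.1/2.9)/0.38 = 1.428/0.38 = 3.759 d.
Distance = v·t = 0.87 m/s × 3.248e+05 s = 2.826e+05 m = 282.6 km.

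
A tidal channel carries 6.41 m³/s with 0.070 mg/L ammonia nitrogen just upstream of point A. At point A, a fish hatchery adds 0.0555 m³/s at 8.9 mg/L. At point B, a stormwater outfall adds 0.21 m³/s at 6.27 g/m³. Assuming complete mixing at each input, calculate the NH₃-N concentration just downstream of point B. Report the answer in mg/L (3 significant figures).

After input A: C = (6.41·0.07 + 0.0555·8.9) / 6.466 = 0.1458 mg/L.
After input B: C = (6.466·0.1458 + 0.21·6.27) / 6.676 = 0.3385 mg/L.

0.338 mg/L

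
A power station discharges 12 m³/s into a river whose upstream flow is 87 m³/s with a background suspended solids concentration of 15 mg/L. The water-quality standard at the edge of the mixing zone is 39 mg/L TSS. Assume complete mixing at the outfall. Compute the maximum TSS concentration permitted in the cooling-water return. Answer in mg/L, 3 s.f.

213 mg/L

Mass balance: 39·99 = 12·Cₑ + 87·15.
Cₑ = (3861 − 1305) / 12 = 213 mg/L.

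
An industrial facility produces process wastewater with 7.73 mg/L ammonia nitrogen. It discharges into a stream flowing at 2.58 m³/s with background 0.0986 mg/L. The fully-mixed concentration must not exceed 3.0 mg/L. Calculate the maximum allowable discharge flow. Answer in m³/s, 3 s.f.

1.58 m³/s

Mass balance at complete mixing: C_std·(Q_w + Q_r) = Q_w·C_e + Q_r·C_b.
Rearranging, Q_w = Q_r·(C_std − C_b)/(C_e − C_std) = 2.58·(3 − 0.0986) / (7.73 − 3) = 1.583 m³/s.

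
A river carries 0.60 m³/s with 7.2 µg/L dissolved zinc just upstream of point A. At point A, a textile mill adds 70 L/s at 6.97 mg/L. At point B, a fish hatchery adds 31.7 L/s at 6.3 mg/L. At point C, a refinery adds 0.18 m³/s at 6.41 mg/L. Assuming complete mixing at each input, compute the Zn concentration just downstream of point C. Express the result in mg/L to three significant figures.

7.2 µg/L = 0.0072 mg/L.
70 L/s = 0.07 m³/s.
After input A: C = (0.6·0.0072 + 0.07·6.97) / 0.67 = 0.7347 mg/L.
31.7 L/s = 0.0317 m³/s.
After input B: C = (0.67·0.7347 + 0.0317·6.3) / 0.7017 = 0.9861 mg/L.
After input C: C = (0.7017·0.9861 + 0.18·6.41) / 0.8817 = 2.093 mg/L.

2.09 mg/L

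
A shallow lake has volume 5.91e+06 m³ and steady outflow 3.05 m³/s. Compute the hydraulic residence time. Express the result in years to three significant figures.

0.0614 yr

Q = 3.05 m³/s × 3.156e+07 s/yr = 9.625e+07 m³/yr.
Hydraulic residence time τ = V/Q = 5.91e+06/9.625e+07 = 0.0614 yr.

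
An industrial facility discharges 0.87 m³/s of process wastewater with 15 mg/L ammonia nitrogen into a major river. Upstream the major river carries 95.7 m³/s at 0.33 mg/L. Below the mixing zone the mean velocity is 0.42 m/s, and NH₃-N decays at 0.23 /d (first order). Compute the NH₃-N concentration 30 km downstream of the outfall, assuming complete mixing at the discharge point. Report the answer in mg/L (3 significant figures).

0.382 mg/L

After complete mixing, C₀ = (0.87·15 + 95.7·0.33) / 96.57 = 0.4622 mg/L.
Travel time t = 3e+04 m / 0.42 m/s = 7.143e+04 s = 0.8267 d.
C = 0.4622·exp(−0.23·0.8267) = 0.4622·0.8268 = 0.3821 mg/L.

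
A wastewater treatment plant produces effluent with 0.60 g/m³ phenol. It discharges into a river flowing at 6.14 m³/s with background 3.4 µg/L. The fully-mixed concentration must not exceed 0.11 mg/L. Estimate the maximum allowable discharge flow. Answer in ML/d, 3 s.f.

115 ML/d

3.4 µg/L = 0.0034 mg/L.
Mass balance at complete mixing: C_std·(Q_w + Q_r) = Q_w·C_e + Q_r·C_b.
Rearranging, Q_w = Q_r·(C_std − C_b)/(C_e − C_std) = 6.14·(0.11 − 0.0034) / (0.6 − 0.11) = 1.336 m³/s.
= 115.4 ML/d.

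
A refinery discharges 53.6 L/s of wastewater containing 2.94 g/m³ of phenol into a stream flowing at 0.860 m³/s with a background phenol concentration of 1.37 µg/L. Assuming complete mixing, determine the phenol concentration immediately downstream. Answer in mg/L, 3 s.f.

53.6 L/s = 0.0536 m³/s.
1.37 µg/L = 0.00137 mg/L.
Flow-weighted mixing gives C = (0.0536·2.94 + 0.86·0.00137) / (0.0536 + 0.86) = 0.1588/0.9136 = 0.1738 mg/L.

0.174 mg/L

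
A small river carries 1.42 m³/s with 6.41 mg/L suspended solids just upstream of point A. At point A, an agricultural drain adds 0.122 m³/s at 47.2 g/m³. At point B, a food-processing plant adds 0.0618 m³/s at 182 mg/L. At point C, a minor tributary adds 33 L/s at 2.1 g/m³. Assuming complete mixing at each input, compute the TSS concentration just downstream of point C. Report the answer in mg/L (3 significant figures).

After input A: C = (1.42·6.41 + 0.122·47.2) / 1.542 = 9.637 mg/L.
After input B: C = (1.542·9.637 + 0.0618·182) / 1.604 = 16.28 mg/L.
33 L/s = 0.033 m³/s.
After input C: C = (1.604·16.28 + 0.033·2.1) / 1.637 = 15.99 mg/L.

16.0 mg/L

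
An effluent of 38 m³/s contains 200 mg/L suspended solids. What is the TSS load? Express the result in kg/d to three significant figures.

657000 kg/d

Mass flux = Q·C = 38 m³/s × 200 g/m³ = 7600 g/s.
= 7600 g/s × 86.4 = 6.566e+05 kg/d.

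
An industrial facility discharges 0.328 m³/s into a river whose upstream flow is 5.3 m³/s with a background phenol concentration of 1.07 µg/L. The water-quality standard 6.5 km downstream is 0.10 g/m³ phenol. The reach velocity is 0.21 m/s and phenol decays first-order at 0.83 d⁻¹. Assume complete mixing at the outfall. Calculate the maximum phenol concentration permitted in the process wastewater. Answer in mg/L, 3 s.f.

2.29 mg/L

1.07 µg/L = 0.00107 mg/L.
Travel time to the compliance point: t = 6500/0.21 = 3.095e+04 s = 0.3582 d; decay factor exp(−0.83·0.3582) = 0.7428.
So the concentration just after mixing may be at most 0.1/0.7428 = 0.1346 mg/L.
Mass balance: 0.1346·5.628 = 0.328·Cₑ + 5.3·0.00107.
Cₑ = (0.7577 − 0.005671) / 0.328 = 2.293 mg/L.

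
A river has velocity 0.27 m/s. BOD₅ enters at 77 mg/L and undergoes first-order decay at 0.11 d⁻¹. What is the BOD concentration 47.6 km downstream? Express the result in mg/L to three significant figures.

Travel time t = 47.6 km / 0.27 m/s = 4.76e+04/0.27 = 1.763e+05 s = 2.04 d.
First-order decay: C = 77·exp(−0.11·2.04) = 77·0.799 = 61.52 mg/L.

61.5 mg/L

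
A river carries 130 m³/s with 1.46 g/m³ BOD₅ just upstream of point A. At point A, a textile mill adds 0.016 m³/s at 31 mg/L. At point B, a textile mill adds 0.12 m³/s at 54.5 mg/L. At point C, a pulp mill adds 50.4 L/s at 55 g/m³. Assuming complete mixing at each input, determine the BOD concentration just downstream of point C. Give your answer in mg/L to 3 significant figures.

After input A: C = (130·1.46 + 0.016·31) / 130 = 1.464 mg/L.
After input B: C = (130·1.464 + 0.12·54.5) / 130.1 = 1.513 mg/L.
50.4 L/s = 0.0504 m³/s.
After input C: C = (130.1·1.513 + 0.0504·55) / 130.2 = 1.533 mg/L.

1.53 mg/L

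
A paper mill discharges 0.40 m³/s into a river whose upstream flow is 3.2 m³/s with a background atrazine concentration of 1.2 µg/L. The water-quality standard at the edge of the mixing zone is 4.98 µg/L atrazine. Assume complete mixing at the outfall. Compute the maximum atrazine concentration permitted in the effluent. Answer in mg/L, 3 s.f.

1.2 µg/L = 0.0012 mg/L.
4.98 µg/L = 0.00498 mg/L.
Mass balance: 0.00498·3.6 = 0.4·Cₑ + 3.2·0.0012.
Cₑ = (0.01793 − 0.00384) / 0.4 = 0.03522 mg/L.

0.0352 mg/L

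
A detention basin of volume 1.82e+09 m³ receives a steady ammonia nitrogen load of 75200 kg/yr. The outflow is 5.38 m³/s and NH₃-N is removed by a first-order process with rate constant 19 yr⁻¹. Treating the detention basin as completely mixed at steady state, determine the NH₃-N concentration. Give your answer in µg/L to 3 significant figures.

Outflow Q = 5.38 m³/s × 3.156e+07 s/yr = 1.698e+08 m³/yr.
Steady-state CSTR mass balance: W = Q·C + k·V·C, so C = W/(Q + kV).
Q + kV = 1.698e+08 + 19·1.82e+09 = 3.475e+10 m³/yr.
C = 75200/3.475e+10 = 2.164e-06 kg/m³ = 0.002164 mg/L = 2.164 µg/L.

2.16 µg/L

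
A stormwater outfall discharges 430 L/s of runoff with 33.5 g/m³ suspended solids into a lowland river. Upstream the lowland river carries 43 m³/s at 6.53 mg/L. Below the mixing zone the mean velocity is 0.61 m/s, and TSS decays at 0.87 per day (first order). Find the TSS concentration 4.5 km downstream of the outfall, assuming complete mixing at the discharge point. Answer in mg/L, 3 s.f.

6.31 mg/L

430 L/s = 0.43 m³/s.
After complete mixing, C₀ = (0.43·33.5 + 43·6.53) / 43.43 = 6.797 mg/L.
Travel time t = 4500 m / 0.61 m/s = 7377 s = 0.08538 d.
C = 6.797·exp(−0.87·0.08538) = 6.797·0.9284 = 6.31 mg/L.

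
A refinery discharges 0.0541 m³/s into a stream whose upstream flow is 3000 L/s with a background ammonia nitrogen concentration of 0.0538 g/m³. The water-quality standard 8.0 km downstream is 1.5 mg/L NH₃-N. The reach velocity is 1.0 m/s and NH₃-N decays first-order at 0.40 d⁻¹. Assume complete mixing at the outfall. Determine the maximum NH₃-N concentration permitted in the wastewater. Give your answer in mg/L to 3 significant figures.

3000 L/s = 3 m³/s.
Travel time to the compliance point: t = 8000/1.0 = 8000 s = 0.09259 d; decay factor exp(−0.40·0.09259) = 0.9636.
So the concentration just after mixing may be at most 1.5/0.9636 = 1.557 mg/L.
Mass balance: 1.557·3.054 = 0.0541·Cₑ + 3·0.0538.
Cₑ = (4.754 − 0.1614) / 0.0541 = 84.89 mg/L.

84.9 mg/L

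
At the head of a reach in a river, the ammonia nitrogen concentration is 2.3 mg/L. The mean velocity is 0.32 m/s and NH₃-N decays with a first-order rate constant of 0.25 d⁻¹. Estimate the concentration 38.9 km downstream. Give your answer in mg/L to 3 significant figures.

1.62 mg/L

Travel time t = 38.9 km / 0.32 m/s = 3.89e+04/0.32 = 1.216e+05 s = 1.407 d.
First-order decay: C = 2.3·exp(−0.25·1.407) = 2.3·0.7035 = 1.618 mg/L.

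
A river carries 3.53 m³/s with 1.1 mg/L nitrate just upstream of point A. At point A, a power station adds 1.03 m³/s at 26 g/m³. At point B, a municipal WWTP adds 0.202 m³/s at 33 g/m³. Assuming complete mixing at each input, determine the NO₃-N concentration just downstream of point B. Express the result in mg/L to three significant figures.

7.84 mg/L

After input A: C = (3.53·1.1 + 1.03·26) / 4.56 = 6.724 mg/L.
After input B: C = (4.56·6.724 + 0.202·33) / 4.762 = 7.839 mg/L.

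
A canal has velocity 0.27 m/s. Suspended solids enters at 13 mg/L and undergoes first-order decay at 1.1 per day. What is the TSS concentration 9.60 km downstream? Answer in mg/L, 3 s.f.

Travel time t = 9.60 km / 0.27 m/s = 9600/0.27 = 3.556e+04 s = 0.4115 d.
First-order decay: C = 13·exp(−1.1·0.4115) = 13·0.6359 = 8.267 mg/L.

8.27 mg/L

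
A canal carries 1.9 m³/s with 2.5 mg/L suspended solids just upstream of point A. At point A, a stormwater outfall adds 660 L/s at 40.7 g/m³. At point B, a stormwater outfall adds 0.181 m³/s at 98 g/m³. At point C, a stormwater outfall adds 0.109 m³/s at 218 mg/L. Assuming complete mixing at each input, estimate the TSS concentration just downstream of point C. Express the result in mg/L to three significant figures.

25.7 mg/L

660 L/s = 0.66 m³/s.
After input A: C = (1.9·2.5 + 0.66·40.7) / 2.56 = 12.35 mg/L.
After input B: C = (2.56·12.35 + 0.181·98) / 2.741 = 18 mg/L.
After input C: C = (2.741·18 + 0.109·218) / 2.85 = 25.65 mg/L.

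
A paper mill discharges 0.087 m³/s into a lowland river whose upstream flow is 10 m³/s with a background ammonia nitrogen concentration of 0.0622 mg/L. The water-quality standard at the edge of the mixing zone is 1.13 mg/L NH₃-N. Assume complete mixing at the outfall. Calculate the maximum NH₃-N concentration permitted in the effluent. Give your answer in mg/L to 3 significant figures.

124 mg/L

Mass balance: 1.13·10.09 = 0.087·Cₑ + 10·0.0622.
Cₑ = (11.4 − 0.622) / 0.087 = 123.9 mg/L.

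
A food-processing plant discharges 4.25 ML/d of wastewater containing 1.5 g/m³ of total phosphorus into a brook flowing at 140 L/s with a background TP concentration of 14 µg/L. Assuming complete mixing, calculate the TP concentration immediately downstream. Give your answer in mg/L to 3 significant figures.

0.400 mg/L

4.25 ML/d = 0.04919 m³/s.
140 L/s = 0.14 m³/s.
14 µg/L = 0.014 mg/L.
Flow-weighted mixing gives C = (0.04919·1.5 + 0.14·0.014) / (0.04919 + 0.14) = 0.07574/0.1892 = 0.4004 mg/L.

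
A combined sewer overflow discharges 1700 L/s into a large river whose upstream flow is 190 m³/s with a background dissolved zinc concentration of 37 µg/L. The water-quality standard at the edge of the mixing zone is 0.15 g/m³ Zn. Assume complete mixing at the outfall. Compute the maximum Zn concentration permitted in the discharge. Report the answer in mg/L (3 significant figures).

12.8 mg/L

1700 L/s = 1.7 m³/s.
37 µg/L = 0.037 mg/L.
Mass balance: 0.15·191.7 = 1.7·Cₑ + 190·0.037.
Cₑ = (28.75 − 7.03) / 1.7 = 12.78 mg/L.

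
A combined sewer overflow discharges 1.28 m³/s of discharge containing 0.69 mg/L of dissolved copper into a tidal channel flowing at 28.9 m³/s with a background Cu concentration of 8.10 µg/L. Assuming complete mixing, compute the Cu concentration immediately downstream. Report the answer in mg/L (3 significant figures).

8.10 µg/L = 0.0081 mg/L.
Flow-weighted mixing gives C = (1.28·0.69 + 28.9·0.0081) / (1.28 + 28.9) = 1.117/30.18 = 0.03702 mg/L.

0.0370 mg/L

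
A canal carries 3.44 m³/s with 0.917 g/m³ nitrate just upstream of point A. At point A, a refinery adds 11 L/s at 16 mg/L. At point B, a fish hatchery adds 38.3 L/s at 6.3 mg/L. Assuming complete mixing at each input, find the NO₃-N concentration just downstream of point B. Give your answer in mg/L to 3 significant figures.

1.02 mg/L

11 L/s = 0.011 m³/s.
After input A: C = (3.44·0.917 + 0.011·16) / 3.451 = 0.9651 mg/L.
38.3 L/s = 0.0383 m³/s.
After input B: C = (3.451·0.9651 + 0.0383·6.3) / 3.489 = 1.024 mg/L.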